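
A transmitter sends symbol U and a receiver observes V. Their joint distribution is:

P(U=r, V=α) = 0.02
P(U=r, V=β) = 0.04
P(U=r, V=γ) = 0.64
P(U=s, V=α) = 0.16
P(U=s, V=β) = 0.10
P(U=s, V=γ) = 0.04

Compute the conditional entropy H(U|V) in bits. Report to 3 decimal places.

Marginals: p(U) = (0.7000, 0.3000), p(V) = (0.1800, 0.1400, 0.6800).
H(U|V) = Σ p(V) · H(U|V=·).
  V=α: p=0.1800, H(U|V=α) = 0.5033
  V=β: p=0.1400, H(U|V=β) = 0.8631
  V=γ: p=0.6800, H(U|V=γ) = 0.3228
Weighted sum = 0.431 bits.

0.431 bits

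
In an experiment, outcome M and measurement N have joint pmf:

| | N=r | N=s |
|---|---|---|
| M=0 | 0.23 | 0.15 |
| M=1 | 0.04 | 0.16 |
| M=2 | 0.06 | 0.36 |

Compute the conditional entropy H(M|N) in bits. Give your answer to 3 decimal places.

1.366 bits

Marginals: p(M) = (0.3800, 0.2000, 0.4200), p(N) = (0.3300, 0.6700).
H(M|N) = Σ p(N) · H(M|N=·).
  N=r: p=0.3300, H(M|N=r) = 1.1792
  N=s: p=0.6700, H(M|N=s) = 1.4583
Weighted sum = 1.366 bits.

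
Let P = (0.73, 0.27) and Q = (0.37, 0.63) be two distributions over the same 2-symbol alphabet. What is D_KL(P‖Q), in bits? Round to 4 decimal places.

0.3856 bits

D(P‖Q) = Σ p·log₂(p/q).
  0.73·log₂(0.73/0.37) = 0.71567
  0.27·log₂(0.27/0.63) = -0.33005
D(P‖Q) = 0.3856 bits.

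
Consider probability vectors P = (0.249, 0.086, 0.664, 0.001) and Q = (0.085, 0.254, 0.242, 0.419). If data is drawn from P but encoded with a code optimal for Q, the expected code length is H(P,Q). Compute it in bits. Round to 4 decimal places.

H(P,Q) = −Σ p·log₂ q.
  −0.249·log₂(0.085) = 0.88554
  −0.086·log₂(0.254) = 0.17003
  −0.664·log₂(0.242) = 1.35916
  −0.001·log₂(0.419) = 0.00125
H(P,Q) = 2.4160 bits.

2.4160 bits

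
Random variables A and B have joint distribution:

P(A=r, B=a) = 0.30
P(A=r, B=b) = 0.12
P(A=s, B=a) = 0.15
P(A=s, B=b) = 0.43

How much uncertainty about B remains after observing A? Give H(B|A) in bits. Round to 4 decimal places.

Chain rule: H(B|A) = H(A,B) − H(A).
Marginals: p(A) = (0.4200, 0.5800), p(B) = (0.4500, 0.5500).
H(A,B) = 1.8223 bits; H(A) = 0.9815 bits.
H(B|A) = 1.8223 − 0.9815 = 0.8408 bits.

0.8408 bits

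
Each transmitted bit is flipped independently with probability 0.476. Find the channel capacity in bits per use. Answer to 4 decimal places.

Binary symmetric channel: C = 1 − h₂(ε) where h₂ is the binary entropy function.
h₂(0.476) = −0.476·log₂0.476 − 0.524·log₂0.524 = 0.9983.
C = 1 − 0.9983 = 0.0017 bits per channel use.

0.0017 bits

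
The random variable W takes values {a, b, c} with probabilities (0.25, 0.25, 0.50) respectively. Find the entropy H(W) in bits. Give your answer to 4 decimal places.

1.5000 bits

H(W) = −Σ p·log₂ p.
  −(0.25)·log₂(0.25) = 0.50000
  −(0.25)·log₂(0.25) = 0.50000
  −(0.50)·log₂(0.50) = 0.50000
Sum: 0.50000 + 0.50000 + 0.50000 = 1.5000 bits.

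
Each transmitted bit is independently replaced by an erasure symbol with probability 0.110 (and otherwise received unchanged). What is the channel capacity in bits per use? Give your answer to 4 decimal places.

Binary erasure channel: capacity C = 1 − ε.
C = 1 − 0.110 = 0.8900 bits per channel use.

0.8900 bits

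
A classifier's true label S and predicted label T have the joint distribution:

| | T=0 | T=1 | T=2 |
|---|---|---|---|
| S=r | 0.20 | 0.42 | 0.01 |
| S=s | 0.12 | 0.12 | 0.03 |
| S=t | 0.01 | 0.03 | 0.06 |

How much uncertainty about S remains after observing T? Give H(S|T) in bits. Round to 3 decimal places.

Chain rule: H(S|T) = H(S,T) − H(T).
Marginals: p(S) = (0.6300, 0.2700, 0.1000), p(T) = (0.3300, 0.5700, 0.1000).
H(S,T) = 2.4041 bits; H(T) = 1.3223 bits.
H(S|T) = 2.4041 − 1.3223 = 1.082 bits.

1.082 bits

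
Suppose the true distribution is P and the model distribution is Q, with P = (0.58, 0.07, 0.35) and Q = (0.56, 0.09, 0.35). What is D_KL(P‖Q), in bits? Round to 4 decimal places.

D(P‖Q) = Σ p·log₂(p/q).
  0.58·log₂(0.58/0.56) = 0.02936
  0.07·log₂(0.07/0.09) = -0.02538
  0.35·log₂(0.35/0.35) = 0.00000
D(P‖Q) = 0.0040 bits.

0.0040 bits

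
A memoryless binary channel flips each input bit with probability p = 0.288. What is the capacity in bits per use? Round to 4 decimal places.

0.1339 bits

Binary symmetric channel: C = 1 − h₂(ε) where h₂ is the binary entropy function.
h₂(0.288) = −0.288·log₂0.288 − 0.712·log₂0.712 = 0.8661.
C = 1 − 0.8661 = 0.1339 bits per channel use.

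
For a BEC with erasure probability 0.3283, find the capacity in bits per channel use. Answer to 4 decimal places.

0.6717 bits

Binary erasure channel: capacity C = 1 − ε.
C = 1 − 0.3283 = 0.6717 bits per channel use.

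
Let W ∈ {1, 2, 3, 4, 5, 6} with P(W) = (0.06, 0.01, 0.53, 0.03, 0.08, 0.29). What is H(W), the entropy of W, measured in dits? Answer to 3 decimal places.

0.529 dits

H(W) = −Σ p·log₁₀ p.
  −(0.06)·log₁₀(0.06) = 0.0733
  −(0.01)·log₁₀(0.01) = 0.0200
  −(0.53)·log₁₀(0.53) = 0.1461
  −(0.03)·log₁₀(0.03) = 0.0457
  −(0.08)·log₁₀(0.08) = 0.0878
  −(0.29)·log₁₀(0.29) = 0.1559
Sum: 0.0733 + 0.0200 + 0.1461 + 0.0457 + 0.0878 + 0.1559 = 0.529 dits.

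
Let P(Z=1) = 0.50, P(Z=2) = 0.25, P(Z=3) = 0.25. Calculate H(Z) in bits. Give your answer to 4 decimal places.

1.5000 bits

H(Z) = −Σ p·log₂ p.
  −(0.50)·log₂(0.50) = 0.50000
  −(0.25)·log₂(0.25) = 0.50000
  −(0.25)·log₂(0.25) = 0.50000
Sum: 0.50000 + 0.50000 + 0.50000 = 1.5000 bits.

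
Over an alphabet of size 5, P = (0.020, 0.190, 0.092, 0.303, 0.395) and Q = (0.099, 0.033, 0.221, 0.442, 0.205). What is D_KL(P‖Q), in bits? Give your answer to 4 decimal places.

D(P‖Q) = Σ p·log₂(p/q).
  0.020·log₂(0.020/0.099) = -0.04615
  0.190·log₂(0.190/0.033) = 0.47984
  0.092·log₂(0.092/0.221) = -0.11632
  0.303·log₂(0.303/0.442) = -0.16505
  0.395·log₂(0.395/0.205) = 0.37376
D(P‖Q) = 0.5261 bits.

0.5261 bits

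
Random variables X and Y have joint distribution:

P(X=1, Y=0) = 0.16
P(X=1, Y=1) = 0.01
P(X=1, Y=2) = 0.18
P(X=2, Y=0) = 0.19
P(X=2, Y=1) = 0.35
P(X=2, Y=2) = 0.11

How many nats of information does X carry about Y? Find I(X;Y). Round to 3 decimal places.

0.168 nats

Marginals: p(X) = (0.3500, 0.6500), p(Y) = (0.3500, 0.3600, 0.2900).
I(X;Y) = H(X) + H(Y) − H(X,Y).
H(X) = 0.6474, H(Y) = 1.0942, H(X,Y) = 1.5737.
I(X;Y) = 0.6474 + 1.0942 − 1.5737 = 0.168 nats.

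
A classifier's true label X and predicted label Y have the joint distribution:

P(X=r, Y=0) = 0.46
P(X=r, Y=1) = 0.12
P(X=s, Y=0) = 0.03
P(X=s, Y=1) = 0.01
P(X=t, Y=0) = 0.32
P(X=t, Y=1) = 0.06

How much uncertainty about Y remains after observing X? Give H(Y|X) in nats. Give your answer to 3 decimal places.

0.484 nats

Marginals: p(X) = (0.5800, 0.0400, 0.3800), p(Y) = (0.8100, 0.1900).
H(Y|X) = Σ p(X) · H(Y|X=·).
  X=r: p=0.5800, H(Y|X=r) = 0.5098
  X=s: p=0.0400, H(Y|X=s) = 0.5623
  X=t: p=0.3800, H(Y|X=t) = 0.4362
Weighted sum = 0.484 nats.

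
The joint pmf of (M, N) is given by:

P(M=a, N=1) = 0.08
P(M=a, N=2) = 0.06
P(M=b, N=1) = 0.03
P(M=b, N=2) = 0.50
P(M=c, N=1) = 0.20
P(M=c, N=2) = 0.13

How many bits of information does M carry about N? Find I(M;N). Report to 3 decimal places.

0.270 bits

Marginals: p(M) = (0.1400, 0.5300, 0.3300), p(N) = (0.3100, 0.6900).
I(M;N) = Σ p(x,y)·log₂[p(x,y)/(p(x)p(y))].
  (a,1): 0.08·log₂(1.8433) = 0.0706
  (a,2): 0.06·log₂(0.6211) = -0.0412
  (b,1): 0.03·log₂(0.1826) = -0.0736
  (b,2): 0.50·log₂(1.3672) = 0.2256
  (c,1): 0.20·log₂(1.9550) = 0.1934
  (c,2): 0.13·log₂(0.5709) = -0.1051
Sum = 0.270 bits.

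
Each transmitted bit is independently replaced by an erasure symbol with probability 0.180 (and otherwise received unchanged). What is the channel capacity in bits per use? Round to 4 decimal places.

0.8200 bits

Binary erasure channel: capacity C = 1 − ε.
C = 1 − 0.180 = 0.8200 bits per channel use.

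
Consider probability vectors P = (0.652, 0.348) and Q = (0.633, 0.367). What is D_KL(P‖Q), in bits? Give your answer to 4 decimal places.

D(P‖Q) = Σ p·log₂(p/q).
  0.652·log₂(0.652/0.633) = 0.02782
  0.348·log₂(0.348/0.367) = -0.02669
D(P‖Q) = 0.0011 bits.

0.0011 bits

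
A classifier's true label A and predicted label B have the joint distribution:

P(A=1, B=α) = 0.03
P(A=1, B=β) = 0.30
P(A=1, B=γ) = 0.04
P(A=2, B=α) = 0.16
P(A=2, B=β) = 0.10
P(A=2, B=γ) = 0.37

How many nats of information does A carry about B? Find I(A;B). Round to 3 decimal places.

Marginals: p(A) = (0.3700, 0.6300), p(B) = (0.1900, 0.4000, 0.4100).
I(A;B) = H(A) + H(B) − H(A,B).
H(A) = 0.6590, H(B) = 1.0476, H(A,B) = 1.4865.
I(A;B) = 0.6590 + 1.0476 − 1.4865 = 0.220 nats.

0.220 nats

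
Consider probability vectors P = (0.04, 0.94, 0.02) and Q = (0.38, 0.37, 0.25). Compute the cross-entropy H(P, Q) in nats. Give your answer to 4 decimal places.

H(P,Q) = −Σ p·ln q.
  −0.04·ln(0.38) = 0.03870
  −0.94·ln(0.37) = 0.93460
  −0.02·ln(0.25) = 0.02773
H(P,Q) = 1.0010 nats.

1.0010 nats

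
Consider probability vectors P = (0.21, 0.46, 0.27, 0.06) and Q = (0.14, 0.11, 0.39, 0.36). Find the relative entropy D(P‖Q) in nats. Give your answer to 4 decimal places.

0.5365 nats

D(P‖Q) = Σ p·ln(p/q).
  0.21·ln(0.21/0.14) = 0.08515
  0.46·ln(0.46/0.11) = 0.65814
  0.27·ln(0.27/0.39) = -0.09929
  0.06·ln(0.06/0.36) = -0.10751
D(P‖Q) = 0.5365 nats.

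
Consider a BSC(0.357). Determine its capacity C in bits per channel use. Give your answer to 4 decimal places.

Binary symmetric channel: C = 1 − h₂(ε) where h₂ is the binary entropy function.
h₂(0.357) = −0.357·log₂0.357 − 0.643·log₂0.643 = 0.9402.
C = 1 − 0.9402 = 0.0598 bits per channel use.

0.0598 bits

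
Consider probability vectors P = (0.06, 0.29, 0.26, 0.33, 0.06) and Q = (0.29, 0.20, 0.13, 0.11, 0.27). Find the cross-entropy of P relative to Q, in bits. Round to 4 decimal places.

H(P,Q) = −Σ p·log₂ q.
  −0.06·log₂(0.29) = 0.10715
  −0.29·log₂(0.20) = 0.67336
  −0.26·log₂(0.13) = 0.76529
  −0.33·log₂(0.11) = 1.05086
  −0.06·log₂(0.27) = 0.11334
H(P,Q) = 2.7100 bits.

2.7100 bits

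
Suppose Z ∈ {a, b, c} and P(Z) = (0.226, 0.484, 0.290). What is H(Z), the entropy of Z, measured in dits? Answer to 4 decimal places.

H(Z) = −Σ p·log₁₀ p.
  −(0.226)·log₁₀(0.226) = 0.14597
  −(0.484)·log₁₀(0.484) = 0.15253
  −(0.290)·log₁₀(0.290) = 0.15590
Sum: 0.14597 + 0.15253 + 0.15590 = 0.4544 dits.

0.4544 dits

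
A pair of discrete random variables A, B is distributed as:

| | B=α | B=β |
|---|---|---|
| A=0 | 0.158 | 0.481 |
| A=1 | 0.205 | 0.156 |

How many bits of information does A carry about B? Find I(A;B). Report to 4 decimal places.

0.0733 bits

Marginals: p(A) = (0.6390, 0.3610), p(B) = (0.3630, 0.6370).
I(A;B) = Σ p(x,y)·log₂[p(x,y)/(p(x)p(y))].
  (0,α): 0.158·log₂(0.6812) = -0.08752
  (0,β): 0.481·log₂(1.1817) = 0.11585
  (1,α): 0.205·log₂(1.5644) = 0.13234
  (1,β): 0.156·log₂(0.6784) = -0.08733
Sum = 0.0733 bits.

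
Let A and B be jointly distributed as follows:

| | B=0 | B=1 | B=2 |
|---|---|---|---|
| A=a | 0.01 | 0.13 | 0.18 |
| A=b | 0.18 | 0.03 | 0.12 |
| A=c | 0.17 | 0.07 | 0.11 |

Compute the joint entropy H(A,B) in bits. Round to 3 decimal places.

H(A,B) = −Σ p(x,y)·log₂ p(x,y) over all 9 cells.
  cell (a,0): −0.01·log₂0.01 = 0.0664
  cell (a,1): −0.13·log₂0.13 = 0.3826
  cell (a,2): −0.18·log₂0.18 = 0.4453
  cell (b,0): −0.18·log₂0.18 = 0.4453
  cell (b,1): −0.03·log₂0.03 = 0.1518
  cell (b,2): −0.12·log₂0.12 = 0.3671
  cell (c,0): −0.17·log₂0.17 = 0.4346
  cell (c,1): −0.07·log₂0.07 = 0.2686
  cell (c,2): −0.11·log₂0.11 = 0.3503
Sum = 2.912 bits.

2.912 bits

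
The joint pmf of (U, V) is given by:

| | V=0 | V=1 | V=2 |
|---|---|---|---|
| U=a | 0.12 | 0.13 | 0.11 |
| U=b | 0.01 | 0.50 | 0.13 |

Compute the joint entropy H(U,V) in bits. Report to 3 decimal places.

H(U,V) = −Σ p(x,y)·log₂ p(x,y) over all 6 cells.
  cell (a,0): −0.12·log₂0.12 = 0.3671
  cell (a,1): −0.13·log₂0.13 = 0.3826
  cell (a,2): −0.11·log₂0.11 = 0.3503
  cell (b,0): −0.01·log₂0.01 = 0.0664
  cell (b,1): −0.50·log₂0.50 = 0.5000
  cell (b,2): −0.13·log₂0.13 = 0.3826
Sum = 2.049 bits.

2.049 bits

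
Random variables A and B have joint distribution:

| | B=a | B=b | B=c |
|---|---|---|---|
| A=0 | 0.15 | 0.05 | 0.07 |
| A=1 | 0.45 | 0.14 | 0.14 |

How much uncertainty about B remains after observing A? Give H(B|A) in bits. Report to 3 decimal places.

Chain rule: H(B|A) = H(A,B) − H(A).
Marginals: p(A) = (0.2700, 0.7300), p(B) = (0.6000, 0.1900, 0.2100).
H(A,B) = 2.2078 bits; H(A) = 0.8415 bits.
H(B|A) = 2.2078 − 0.8415 = 1.366 bits.

1.366 bits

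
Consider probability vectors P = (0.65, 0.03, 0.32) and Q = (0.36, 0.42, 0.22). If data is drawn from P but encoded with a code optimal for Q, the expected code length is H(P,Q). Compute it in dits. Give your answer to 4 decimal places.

H(P,Q) = −Σ p·log₁₀ q.
  −0.65·log₁₀(0.36) = 0.28840
  −0.03·log₁₀(0.42) = 0.01130
  −0.32·log₁₀(0.22) = 0.21042
H(P,Q) = 0.5101 dits.

0.5101 dits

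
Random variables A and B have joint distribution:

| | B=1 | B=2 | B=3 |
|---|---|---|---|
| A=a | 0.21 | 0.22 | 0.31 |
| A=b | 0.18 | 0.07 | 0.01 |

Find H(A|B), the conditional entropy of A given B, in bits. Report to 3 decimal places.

Chain rule: H(A|B) = H(A,B) − H(B).
Marginals: p(A) = (0.7400, 0.2600), p(B) = (0.3900, 0.2900, 0.3200).
H(A,B) = 2.2575 bits; H(B) = 1.5737 bits.
H(A|B) = 2.2575 − 1.5737 = 0.684 bits.

0.684 bits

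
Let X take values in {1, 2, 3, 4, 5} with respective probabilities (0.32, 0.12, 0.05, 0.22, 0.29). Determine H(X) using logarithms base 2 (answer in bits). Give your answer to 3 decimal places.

2.108 bits

H(X) = −Σ p·log₂ p.
  −(0.32)·log₂(0.32) = 0.5260
  −(0.12)·log₂(0.12) = 0.3671
  −(0.05)·log₂(0.05) = 0.2161
  −(0.22)·log₂(0.22) = 0.4806
  −(0.29)·log₂(0.29) = 0.5179
Sum: 0.5260 + 0.3671 + 0.2161 + 0.4806 + 0.5179 = 2.108 bits.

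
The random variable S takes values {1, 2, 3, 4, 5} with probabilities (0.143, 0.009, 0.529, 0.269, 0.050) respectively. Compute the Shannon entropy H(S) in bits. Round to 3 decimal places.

1.674 bits

H(S) = −Σ p·log₂ p.
  −(0.143)·log₂(0.143) = 0.4012
  −(0.009)·log₂(0.009) = 0.0612
  −(0.529)·log₂(0.529) = 0.4860
  −(0.269)·log₂(0.269) = 0.5096
  −(0.050)·log₂(0.050) = 0.2161
Sum: 0.4012 + 0.0612 + 0.4860 + 0.5096 + 0.2161 = 1.674 bits.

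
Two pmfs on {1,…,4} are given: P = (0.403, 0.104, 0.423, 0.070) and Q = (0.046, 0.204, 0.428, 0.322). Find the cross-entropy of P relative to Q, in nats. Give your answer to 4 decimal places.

H(P,Q) = −Σ p·ln q.
  −0.403·ln(0.046) = 1.24088
  −0.104·ln(0.204) = 0.16532
  −0.423·ln(0.428) = 0.35897
  −0.070·ln(0.322) = 0.07932
H(P,Q) = 1.8445 nats.

1.8445 nats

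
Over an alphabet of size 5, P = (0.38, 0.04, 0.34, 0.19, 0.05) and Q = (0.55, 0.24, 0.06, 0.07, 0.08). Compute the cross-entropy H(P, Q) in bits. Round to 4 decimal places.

2.7013 bits

H(P,Q) = −Σ p·log₂ q.
  −0.38·log₂(0.55) = 0.32775
  −0.04·log₂(0.24) = 0.08236
  −0.34·log₂(0.06) = 1.38002
  −0.19·log₂(0.07) = 0.72894
  −0.05·log₂(0.08) = 0.18219
H(P,Q) = 2.7013 bits.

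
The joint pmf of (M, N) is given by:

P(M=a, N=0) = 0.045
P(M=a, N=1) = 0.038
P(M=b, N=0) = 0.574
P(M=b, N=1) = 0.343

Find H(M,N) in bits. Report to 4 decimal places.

H(M,N) = −Σ p(x,y)·log₂ p(x,y) over all 4 cells.
  cell (a,0): −0.045·log₂0.045 = 0.20133
  cell (a,1): −0.038·log₂0.038 = 0.17928
  cell (b,0): −0.574·log₂0.574 = 0.45970
  cell (b,1): −0.343·log₂0.343 = 0.52950
Sum = 1.3698 bits.

1.3698 bits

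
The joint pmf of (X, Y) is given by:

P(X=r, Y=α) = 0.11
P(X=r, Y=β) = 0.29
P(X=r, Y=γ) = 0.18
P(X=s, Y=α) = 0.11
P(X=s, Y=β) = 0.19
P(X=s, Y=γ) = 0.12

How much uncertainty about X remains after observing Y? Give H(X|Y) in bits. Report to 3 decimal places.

0.976 bits

Marginals: p(X) = (0.5800, 0.4200), p(Y) = (0.2200, 0.4800, 0.3000).
H(X|Y) = Σ p(Y) · H(X|Y=·).
  Y=α: p=0.2200, H(X|Y=α) = 1.0000
  Y=β: p=0.4800, H(X|Y=β) = 0.9685
  Y=γ: p=0.3000, H(X|Y=γ) = 0.9710
Weighted sum = 0.976 bits.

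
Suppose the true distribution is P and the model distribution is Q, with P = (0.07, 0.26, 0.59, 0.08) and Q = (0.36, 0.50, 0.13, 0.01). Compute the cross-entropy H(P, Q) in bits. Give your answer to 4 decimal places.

H(P,Q) = −Σ p·log₂ q.
  −0.07·log₂(0.36) = 0.10318
  −0.26·log₂(0.50) = 0.26000
  −0.59·log₂(0.13) = 1.73662
  −0.08·log₂(0.01) = 0.53151
H(P,Q) = 2.6313 bits.

2.6313 bits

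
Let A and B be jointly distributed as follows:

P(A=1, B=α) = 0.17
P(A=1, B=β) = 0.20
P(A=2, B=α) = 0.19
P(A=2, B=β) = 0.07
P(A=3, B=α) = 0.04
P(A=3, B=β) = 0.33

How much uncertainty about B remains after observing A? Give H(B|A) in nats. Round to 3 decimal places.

Chain rule: H(B|A) = H(A,B) − H(A).
Marginals: p(A) = (0.3700, 0.2600, 0.3700), p(B) = (0.4000, 0.6000).
H(A,B) = 1.6194 nats; H(A) = 1.0860 nats.
H(B|A) = 1.6194 − 1.0860 = 0.533 nats.

0.533 nats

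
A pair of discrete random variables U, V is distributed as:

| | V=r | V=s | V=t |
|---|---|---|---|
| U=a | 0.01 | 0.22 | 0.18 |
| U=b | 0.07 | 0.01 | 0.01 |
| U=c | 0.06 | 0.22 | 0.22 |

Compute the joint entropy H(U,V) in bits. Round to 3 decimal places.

2.598 bits

H(U,V) = −Σ p(x,y)·log₂ p(x,y) over all 9 cells.
  cell (a,r): −0.01·log₂0.01 = 0.0664
  cell (a,s): −0.22·log₂0.22 = 0.4806
  cell (a,t): −0.18·log₂0.18 = 0.4453
  cell (b,r): −0.07·log₂0.07 = 0.2686
  cell (b,s): −0.01·log₂0.01 = 0.0664
  cell (b,t): −0.01·log₂0.01 = 0.0664
  cell (c,r): −0.06·log₂0.06 = 0.2435
  cell (c,s): −0.22·log₂0.22 = 0.4806
  cell (c,t): −0.22·log₂0.22 = 0.4806
Sum = 2.598 bits.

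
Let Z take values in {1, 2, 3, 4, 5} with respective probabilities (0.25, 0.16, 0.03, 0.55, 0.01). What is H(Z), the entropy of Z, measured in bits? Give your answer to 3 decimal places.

1.616 bits

H(Z) = −Σ p·log₂ p.
  −(0.25)·log₂(0.25) = 0.5000
  −(0.16)·log₂(0.16) = 0.4230
  −(0.03)·log₂(0.03) = 0.1518
  −(0.55)·log₂(0.55) = 0.4744
  −(0.01)·log₂(0.01) = 0.0664
Sum: 0.5000 + 0.4230 + 0.1518 + 0.4744 + 0.0664 = 1.616 bits.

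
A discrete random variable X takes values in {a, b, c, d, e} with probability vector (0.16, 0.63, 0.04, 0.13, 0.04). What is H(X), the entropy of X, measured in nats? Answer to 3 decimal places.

1.107 nats

H(X) = −Σ p·ln p.
  −(0.16)·ln(0.16) = 0.2932
  −(0.63)·ln(0.63) = 0.2911
  −(0.04)·ln(0.04) = 0.1288
  −(0.13)·ln(0.13) = 0.2652
  −(0.04)·ln(0.04) = 0.1288
Sum: 0.2932 + 0.2911 + 0.1288 + 0.2652 + 0.1288 = 1.107 nats.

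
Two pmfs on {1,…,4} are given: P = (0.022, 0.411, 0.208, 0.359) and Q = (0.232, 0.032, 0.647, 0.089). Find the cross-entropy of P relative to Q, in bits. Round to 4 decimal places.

3.4709 bits

H(P,Q) = −Σ p·log₂ q.
  −0.022·log₂(0.232) = 0.04637
  −0.411·log₂(0.032) = 2.04094
  −0.208·log₂(0.647) = 0.13066
  −0.359·log₂(0.089) = 1.25293
H(P,Q) = 3.4709 bits.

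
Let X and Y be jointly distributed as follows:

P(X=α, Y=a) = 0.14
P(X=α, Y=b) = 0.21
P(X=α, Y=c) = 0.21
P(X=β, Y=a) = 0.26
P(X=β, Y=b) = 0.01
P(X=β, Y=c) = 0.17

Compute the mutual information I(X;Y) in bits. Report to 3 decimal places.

0.180 bits

Marginals: p(X) = (0.5600, 0.4400), p(Y) = (0.4000, 0.2200, 0.3800).
I(X;Y) = Σ p(x,y)·log₂[p(x,y)/(p(x)p(y))].
  (α,a): 0.14·log₂(0.6250) = -0.0949
  (α,b): 0.21·log₂(1.7045) = 0.1616
  (α,c): 0.21·log₂(0.9868) = -0.0040
  (β,a): 0.26·log₂(1.4773) = 0.1464
  (β,b): 0.01·log₂(0.1033) = -0.0328
  (β,c): 0.17·log₂(1.0167) = 0.0041
Sum = 0.180 bits.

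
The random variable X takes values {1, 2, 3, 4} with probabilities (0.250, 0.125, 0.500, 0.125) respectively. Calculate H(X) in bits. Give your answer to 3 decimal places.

H(X) = −Σ p·log₂ p.
  −(0.250)·log₂(0.250) = 0.5000
  −(0.125)·log₂(0.125) = 0.3750
  −(0.500)·log₂(0.500) = 0.5000
  −(0.125)·log₂(0.125) = 0.3750
Sum: 0.5000 + 0.3750 + 0.5000 + 0.3750 = 1.750 bits.

1.750 bits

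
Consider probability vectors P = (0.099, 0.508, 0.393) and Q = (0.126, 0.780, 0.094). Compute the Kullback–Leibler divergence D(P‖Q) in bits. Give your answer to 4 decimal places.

D(P‖Q) = Σ p·log₂(p/q).
  0.099·log₂(0.099/0.126) = -0.03444
  0.508·log₂(0.508/0.780) = -0.31427
  0.393·log₂(0.393/0.094) = 0.81107
D(P‖Q) = 0.4624 bits.

0.4624 bits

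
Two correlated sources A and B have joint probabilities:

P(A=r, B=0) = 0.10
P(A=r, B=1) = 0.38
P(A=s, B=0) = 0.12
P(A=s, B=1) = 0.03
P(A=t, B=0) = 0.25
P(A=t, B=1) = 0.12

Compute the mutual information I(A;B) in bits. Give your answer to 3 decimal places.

0.198 bits

Marginals: p(A) = (0.4800, 0.1500, 0.3700), p(B) = (0.4700, 0.5300).
I(A;B) = H(A) + H(B) − H(A,B).
H(A) = 1.4495, H(B) = 0.9974, H(A,B) = 2.2485.
I(A;B) = 1.4495 + 0.9974 − 2.2485 = 0.198 bits.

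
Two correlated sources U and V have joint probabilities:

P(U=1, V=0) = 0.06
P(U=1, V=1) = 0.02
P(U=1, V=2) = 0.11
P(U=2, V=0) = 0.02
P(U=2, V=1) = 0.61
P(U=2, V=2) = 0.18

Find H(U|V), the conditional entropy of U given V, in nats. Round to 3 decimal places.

0.326 nats

Marginals: p(U) = (0.1900, 0.8100), p(V) = (0.0800, 0.6300, 0.2900).
H(U|V) = Σ p(V) · H(U|V=·).
  V=0: p=0.0800, H(U|V=0) = 0.5623
  V=1: p=0.6300, H(U|V=1) = 0.1408
  V=2: p=0.2900, H(U|V=2) = 0.6637
Weighted sum = 0.326 nats.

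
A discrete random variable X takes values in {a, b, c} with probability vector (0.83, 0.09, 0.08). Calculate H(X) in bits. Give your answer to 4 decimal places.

H(X) = −Σ p·log₂ p.
  −(0.83)·log₂(0.83) = 0.22312
  −(0.09)·log₂(0.09) = 0.31265
  −(0.08)·log₂(0.08) = 0.29151
Sum: 0.22312 + 0.31265 + 0.29151 = 0.8273 bits.

0.8273 bits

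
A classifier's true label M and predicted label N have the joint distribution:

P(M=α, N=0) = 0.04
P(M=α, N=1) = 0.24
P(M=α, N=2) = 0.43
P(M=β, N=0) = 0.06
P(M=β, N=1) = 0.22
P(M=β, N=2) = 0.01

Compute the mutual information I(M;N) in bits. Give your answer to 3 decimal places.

Marginals: p(M) = (0.7100, 0.2900), p(N) = (0.1000, 0.4600, 0.4400).
I(M;N) = Σ p(x,y)·log₂[p(x,y)/(p(x)p(y))].
  (α,0): 0.04·log₂(0.5634) = -0.0331
  (α,1): 0.24·log₂(0.7348) = -0.1067
  (α,2): 0.43·log₂(1.3764) = 0.1982
  (β,0): 0.06·log₂(2.0690) = 0.0629
  (β,1): 0.22·log₂(1.6492) = 0.1588
  (β,2): 0.01·log₂(0.0784) = -0.0367
Sum = 0.243 bits.

0.243 bits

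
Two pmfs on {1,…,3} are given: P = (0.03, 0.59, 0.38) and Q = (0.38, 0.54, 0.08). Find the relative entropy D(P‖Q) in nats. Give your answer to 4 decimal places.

D(P‖Q) = Σ p·ln(p/q).
  0.03·ln(0.03/0.38) = -0.07617
  0.59·ln(0.59/0.54) = 0.05225
  0.38·ln(0.38/0.08) = 0.59209
D(P‖Q) = 0.5682 nats.

0.5682 nats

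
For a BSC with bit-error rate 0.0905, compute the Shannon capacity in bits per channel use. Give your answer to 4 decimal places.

0.5619 bits

Binary symmetric channel: C = 1 − h₂(ε) where h₂ is the binary entropy function.
h₂(0.0905) = −0.0905·log₂0.0905 − 0.9095·log₂0.9095 = 0.4381.
C = 1 − 0.4381 = 0.5619 bits per channel use.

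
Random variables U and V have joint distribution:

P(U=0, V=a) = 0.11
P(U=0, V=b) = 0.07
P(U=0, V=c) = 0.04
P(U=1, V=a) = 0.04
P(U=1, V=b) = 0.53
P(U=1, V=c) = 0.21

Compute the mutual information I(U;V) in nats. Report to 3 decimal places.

0.114 nats

Marginals: p(U) = (0.2200, 0.7800), p(V) = (0.1500, 0.6000, 0.2500).
I(U;V) = Σ p(x,y)·ln[p(x,y)/(p(x)p(y))].
  (0,a): 0.11·ln(3.3333) = 0.1324
  (0,b): 0.07·ln(0.5303) = -0.0444
  (0,c): 0.04·ln(0.7273) = -0.0127
  (1,a): 0.04·ln(0.3419) = -0.0429
  (1,b): 0.53·ln(1.1325) = 0.0659
  (1,c): 0.21·ln(1.0769) = 0.0156
Sum = 0.114 nats.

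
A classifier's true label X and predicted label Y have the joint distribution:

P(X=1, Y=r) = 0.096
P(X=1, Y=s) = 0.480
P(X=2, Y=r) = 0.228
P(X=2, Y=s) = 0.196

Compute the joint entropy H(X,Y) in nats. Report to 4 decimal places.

1.2338 nats

H(X,Y) = −Σ p(x,y)·ln p(x,y) over all 4 cells.
  cell (1,r): −0.096·ln0.096 = 0.22497
  cell (1,s): −0.480·ln0.480 = 0.35231
  cell (2,r): −0.228·ln0.228 = 0.33708
  cell (2,s): −0.196·ln0.196 = 0.31941
Sum = 1.2338 nats.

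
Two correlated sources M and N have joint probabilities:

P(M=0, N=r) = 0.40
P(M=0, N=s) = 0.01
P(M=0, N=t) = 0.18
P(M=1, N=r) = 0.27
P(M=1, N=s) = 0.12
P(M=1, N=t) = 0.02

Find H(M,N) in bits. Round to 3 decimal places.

H(M,N) = −Σ p(x,y)·log₂ p(x,y) over all 6 cells.
  cell (0,r): −0.40·log₂0.40 = 0.5288
  cell (0,s): −0.01·log₂0.01 = 0.0664
  cell (0,t): −0.18·log₂0.18 = 0.4453
  cell (1,r): −0.27·log₂0.27 = 0.5100
  cell (1,s): −0.12·log₂0.12 = 0.3671
  cell (1,t): −0.02·log₂0.02 = 0.1129
Sum = 2.030 bits.

2.030 bits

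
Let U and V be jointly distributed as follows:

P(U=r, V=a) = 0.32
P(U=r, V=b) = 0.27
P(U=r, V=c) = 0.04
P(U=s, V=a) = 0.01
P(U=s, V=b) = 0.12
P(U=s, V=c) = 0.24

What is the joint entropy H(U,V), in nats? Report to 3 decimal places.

H(U,V) = −Σ p(x,y)·ln p(x,y) over all 6 cells.
  cell (r,a): −0.32·ln0.32 = 0.3646
  cell (r,b): −0.27·ln0.27 = 0.3535
  cell (r,c): −0.04·ln0.04 = 0.1288
  cell (s,a): −0.01·ln0.01 = 0.0461
  cell (s,b): −0.12·ln0.12 = 0.2544
  cell (s,c): −0.24·ln0.24 = 0.3425
Sum = 1.490 nats.

1.490 nats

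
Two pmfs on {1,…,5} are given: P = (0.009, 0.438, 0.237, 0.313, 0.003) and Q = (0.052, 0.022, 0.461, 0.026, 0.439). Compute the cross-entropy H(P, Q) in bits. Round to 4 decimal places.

4.3666 bits

H(P,Q) = −Σ p·log₂ q.
  −0.009·log₂(0.052) = 0.03839
  −0.438·log₂(0.022) = 2.41178
  −0.237·log₂(0.461) = 0.26477
  −0.313·log₂(0.026) = 1.64805
  −0.003·log₂(0.439) = 0.00356
H(P,Q) = 4.3666 bits.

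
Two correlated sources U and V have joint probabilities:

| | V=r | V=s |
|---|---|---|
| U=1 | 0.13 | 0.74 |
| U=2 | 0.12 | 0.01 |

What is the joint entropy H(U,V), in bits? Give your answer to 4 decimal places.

H(U,V) = −Σ p(x,y)·log₂ p(x,y) over all 4 cells.
  cell (1,r): −0.13·log₂0.13 = 0.38264
  cell (1,s): −0.74·log₂0.74 = 0.32146
  cell (2,r): −0.12·log₂0.12 = 0.36707
  cell (2,s): −0.01·log₂0.01 = 0.06644
Sum = 1.1376 bits.

1.1376 bits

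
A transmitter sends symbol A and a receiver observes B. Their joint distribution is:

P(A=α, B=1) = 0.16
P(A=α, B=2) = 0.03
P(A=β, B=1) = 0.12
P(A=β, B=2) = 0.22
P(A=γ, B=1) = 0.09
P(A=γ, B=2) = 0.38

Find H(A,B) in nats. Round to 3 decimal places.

1.570 nats

H(A,B) = −Σ p(x,y)·ln p(x,y) over all 6 cells.
  cell (α,1): −0.16·ln0.16 = 0.2932
  cell (α,2): −0.03·ln0.03 = 0.1052
  cell (β,1): −0.12·ln0.12 = 0.2544
  cell (β,2): −0.22·ln0.22 = 0.3331
  cell (γ,1): −0.09·ln0.09 = 0.2167
  cell (γ,2): −0.38·ln0.38 = 0.3677
Sum = 1.570 nats.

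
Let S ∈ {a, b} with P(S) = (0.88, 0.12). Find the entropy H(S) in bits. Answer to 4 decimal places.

H(S) = −Σ p·log₂ p.
  −(0.88)·log₂(0.88) = 0.16229
  −(0.12)·log₂(0.12) = 0.36707
Sum: 0.16229 + 0.36707 = 0.5294 bits.

0.5294 bits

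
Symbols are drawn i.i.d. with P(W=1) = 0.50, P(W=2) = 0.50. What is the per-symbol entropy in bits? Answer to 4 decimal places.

1.0000 bits

H(W) = −Σ p·log₂ p.
  −(0.50)·log₂(0.50) = 0.50000
  −(0.50)·log₂(0.50) = 0.50000
Sum: 0.50000 + 0.50000 = 1.0000 bits.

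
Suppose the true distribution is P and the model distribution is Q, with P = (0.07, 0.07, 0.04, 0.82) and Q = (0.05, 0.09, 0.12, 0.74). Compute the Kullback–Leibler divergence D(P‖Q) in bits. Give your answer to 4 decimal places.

D(P‖Q) = Σ p·log₂(p/q).
  0.07·log₂(0.07/0.05) = 0.03398
  0.07·log₂(0.07/0.09) = -0.02538
  0.04·log₂(0.04/0.12) = -0.06340
  0.82·log₂(0.82/0.74) = 0.12144
D(P‖Q) = 0.0666 bits.

0.0666 bits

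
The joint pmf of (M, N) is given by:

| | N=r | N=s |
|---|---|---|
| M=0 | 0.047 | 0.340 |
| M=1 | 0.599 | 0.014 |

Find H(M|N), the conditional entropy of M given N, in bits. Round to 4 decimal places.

Marginals: p(M) = (0.3870, 0.6130), p(N) = (0.6460, 0.3540).
H(M|N) = Σ p(N) · H(M|N=·).
  N=r: p=0.6460, H(M|N=r) = 0.3761
  N=s: p=0.3540, H(M|N=s) = 0.2402
Weighted sum = 0.3280 bits.

0.3280 bits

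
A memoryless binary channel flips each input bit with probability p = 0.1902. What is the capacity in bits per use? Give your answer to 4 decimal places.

Binary symmetric channel: C = 1 − h₂(ε) where h₂ is the binary entropy function.
h₂(0.1902) = −0.1902·log₂0.1902 − 0.8098·log₂0.8098 = 0.7019.
C = 1 − 0.7019 = 0.2981 bits per channel use.

0.2981 bits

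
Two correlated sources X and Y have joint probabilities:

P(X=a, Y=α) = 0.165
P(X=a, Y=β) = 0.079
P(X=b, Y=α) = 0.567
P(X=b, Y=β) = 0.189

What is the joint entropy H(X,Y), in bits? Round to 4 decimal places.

1.6366 bits

H(X,Y) = −Σ p(x,y)·log₂ p(x,y) over all 4 cells.
  cell (a,α): −0.165·log₂0.165 = 0.42891
  cell (a,β): −0.079·log₂0.079 = 0.28930
  cell (b,α): −0.567·log₂0.567 = 0.46413
  cell (b,β): −0.189·log₂0.189 = 0.45427
Sum = 1.6366 bits.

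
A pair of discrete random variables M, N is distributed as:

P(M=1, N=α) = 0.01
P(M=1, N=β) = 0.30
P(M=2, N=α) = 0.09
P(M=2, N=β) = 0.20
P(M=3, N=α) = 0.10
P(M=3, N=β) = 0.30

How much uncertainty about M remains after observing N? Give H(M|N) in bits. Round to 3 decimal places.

Chain rule: H(M|N) = H(M,N) − H(N).
Marginals: p(M) = (0.3100, 0.2900, 0.4000), p(N) = (0.2000, 0.8000).
H(M,N) = 2.2179 bits; H(N) = 0.7219 bits.
H(M|N) = 2.2179 − 0.7219 = 1.496 bits.

1.496 bits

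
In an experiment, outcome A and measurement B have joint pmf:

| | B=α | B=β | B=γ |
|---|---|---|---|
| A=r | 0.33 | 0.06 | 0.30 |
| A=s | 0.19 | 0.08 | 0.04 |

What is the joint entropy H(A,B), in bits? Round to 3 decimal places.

H(A,B) = −Σ p(x,y)·log₂ p(x,y) over all 6 cells.
  cell (r,α): −0.33·log₂0.33 = 0.5278
  cell (r,β): −0.06·log₂0.06 = 0.2435
  cell (r,γ): −0.30·log₂0.30 = 0.5211
  cell (s,α): −0.19·log₂0.19 = 0.4552
  cell (s,β): −0.08·log₂0.08 = 0.2915
  cell (s,γ): −0.04·log₂0.04 = 0.1858
Sum = 2.225 bits.

2.225 bits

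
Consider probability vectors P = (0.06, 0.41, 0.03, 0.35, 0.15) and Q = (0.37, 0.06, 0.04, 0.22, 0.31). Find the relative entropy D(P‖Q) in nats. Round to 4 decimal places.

0.7238 nats

D(P‖Q) = Σ p·ln(p/q).
  0.06·ln(0.06/0.37) = -0.10915
  0.41·ln(0.41/0.06) = 0.78794
  0.03·ln(0.03/0.04) = -0.00863
  0.35·ln(0.35/0.22) = 0.16251
  0.15·ln(0.15/0.31) = -0.10889
D(P‖Q) = 0.7238 nats.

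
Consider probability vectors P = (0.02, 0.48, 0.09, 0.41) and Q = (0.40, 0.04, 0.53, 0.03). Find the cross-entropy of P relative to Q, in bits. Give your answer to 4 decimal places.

H(P,Q) = −Σ p·log₂ q.
  −0.02·log₂(0.40) = 0.02644
  −0.48·log₂(0.04) = 2.22905
  −0.09·log₂(0.53) = 0.08243
  −0.41·log₂(0.03) = 2.07415
H(P,Q) = 4.4121 bits.

4.4121 bits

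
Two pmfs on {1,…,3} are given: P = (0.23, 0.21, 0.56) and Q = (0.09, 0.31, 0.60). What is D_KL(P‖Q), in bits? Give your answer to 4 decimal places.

D(P‖Q) = Σ p·log₂(p/q).
  0.23·log₂(0.23/0.09) = 0.31134
  0.21·log₂(0.21/0.31) = -0.11799
  0.56·log₂(0.56/0.60) = -0.05574
D(P‖Q) = 0.1376 bits.

0.1376 bits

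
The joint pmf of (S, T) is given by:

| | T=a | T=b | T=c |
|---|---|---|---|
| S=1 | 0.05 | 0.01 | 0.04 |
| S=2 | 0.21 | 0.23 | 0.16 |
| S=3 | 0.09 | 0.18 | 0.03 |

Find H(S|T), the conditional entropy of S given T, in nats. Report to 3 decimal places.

Marginals: p(S) = (0.1000, 0.6000, 0.3000), p(T) = (0.3500, 0.4200, 0.2300).
H(S|T) = Σ p(T) · H(S|T=·).
  T=a: p=0.3500, H(S|T=a) = 0.9337
  T=b: p=0.4200, H(S|T=b) = 0.7819
  T=c: p=0.2300, H(S|T=c) = 0.8223
Weighted sum = 0.844 nats.

0.844 nats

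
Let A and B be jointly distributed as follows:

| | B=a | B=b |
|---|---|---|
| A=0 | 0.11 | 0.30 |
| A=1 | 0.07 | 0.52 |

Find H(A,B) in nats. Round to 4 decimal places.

H(A,B) = −Σ p(x,y)·ln p(x,y) over all 4 cells.
  cell (0,a): −0.11·ln0.11 = 0.24280
  cell (0,b): −0.30·ln0.30 = 0.36119
  cell (1,a): −0.07·ln0.07 = 0.18615
  cell (1,b): −0.52·ln0.52 = 0.34004
Sum = 1.1302 nats.

1.1302 nats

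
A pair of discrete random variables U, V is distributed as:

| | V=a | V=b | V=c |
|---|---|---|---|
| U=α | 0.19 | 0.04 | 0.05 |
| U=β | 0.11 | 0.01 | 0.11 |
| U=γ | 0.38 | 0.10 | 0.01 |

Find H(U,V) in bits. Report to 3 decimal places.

2.553 bits

H(U,V) = −Σ p(x,y)·log₂ p(x,y) over all 9 cells.
  cell (α,a): −0.19·log₂0.19 = 0.4552
  cell (α,b): −0.04·log₂0.04 = 0.1858
  cell (α,c): −0.05·log₂0.05 = 0.2161
  cell (β,a): −0.11·log₂0.11 = 0.3503
  cell (β,b): −0.01·log₂0.01 = 0.0664
  cell (β,c): −0.11·log₂0.11 = 0.3503
  cell (γ,a): −0.38·log₂0.38 = 0.5305
  cell (γ,b): −0.10·log₂0.10 = 0.3322
  cell (γ,c): −0.01·log₂0.01 = 0.0664
Sum = 2.553 bits.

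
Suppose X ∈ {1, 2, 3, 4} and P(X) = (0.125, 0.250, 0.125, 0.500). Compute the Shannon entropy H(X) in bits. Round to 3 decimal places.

H(X) = −Σ p·log₂ p.
  −(0.125)·log₂(0.125) = 0.3750
  −(0.250)·log₂(0.250) = 0.5000
  −(0.125)·log₂(0.125) = 0.3750
  −(0.500)·log₂(0.500) = 0.5000
Sum: 0.3750 + 0.5000 + 0.3750 + 0.5000 = 1.750 bits.

1.750 bits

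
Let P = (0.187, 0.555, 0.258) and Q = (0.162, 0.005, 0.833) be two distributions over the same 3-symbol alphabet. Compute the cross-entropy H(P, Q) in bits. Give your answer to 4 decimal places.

4.8014 bits

H(P,Q) = −Σ p·log₂ q.
  −0.187·log₂(0.162) = 0.49105
  −0.555·log₂(0.005) = 4.24234
  −0.258·log₂(0.833) = 0.06801
H(P,Q) = 4.8014 bits.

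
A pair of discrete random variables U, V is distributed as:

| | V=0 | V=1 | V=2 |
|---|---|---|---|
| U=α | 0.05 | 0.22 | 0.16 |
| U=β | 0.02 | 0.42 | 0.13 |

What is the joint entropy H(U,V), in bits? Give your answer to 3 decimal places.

2.141 bits

H(U,V) = −Σ p(x,y)·log₂ p(x,y) over all 6 cells.
  cell (α,0): −0.05·log₂0.05 = 0.2161
  cell (α,1): −0.22·log₂0.22 = 0.4806
  cell (α,2): −0.16·log₂0.16 = 0.4230
  cell (β,0): −0.02·log₂0.02 = 0.1129
  cell (β,1): −0.42·log₂0.42 = 0.5256
  cell (β,2): −0.13·log₂0.13 = 0.3826
Sum = 2.141 bits.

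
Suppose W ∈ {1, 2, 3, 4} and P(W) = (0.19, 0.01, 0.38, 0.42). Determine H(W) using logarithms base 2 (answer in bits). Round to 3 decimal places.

H(W) = −Σ p·log₂ p.
  −(0.19)·log₂(0.19) = 0.4552
  −(0.01)·log₂(0.01) = 0.0664
  −(0.38)·log₂(0.38) = 0.5305
  −(0.42)·log₂(0.42) = 0.5256
Sum: 0.4552 + 0.0664 + 0.5305 + 0.5256 = 1.578 bits.

1.578 bits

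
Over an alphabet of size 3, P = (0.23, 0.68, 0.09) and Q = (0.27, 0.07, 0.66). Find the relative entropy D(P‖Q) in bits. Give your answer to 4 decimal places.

D(P‖Q) = Σ p·log₂(p/q).
  0.23·log₂(0.23/0.27) = -0.05320
  0.68·log₂(0.68/0.07) = 2.23047
  0.09·log₂(0.09/0.66) = -0.25870
D(P‖Q) = 1.9186 bits.

1.9186 bits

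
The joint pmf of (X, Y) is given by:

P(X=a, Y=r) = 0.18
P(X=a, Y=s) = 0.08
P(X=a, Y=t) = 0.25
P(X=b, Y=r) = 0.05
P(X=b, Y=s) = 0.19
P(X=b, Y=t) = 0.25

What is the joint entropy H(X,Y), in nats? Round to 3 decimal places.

H(X,Y) = −Σ p(x,y)·ln p(x,y) over all 6 cells.
  cell (a,r): −0.18·ln0.18 = 0.3087
  cell (a,s): −0.08·ln0.08 = 0.2021
  cell (a,t): −0.25·ln0.25 = 0.3466
  cell (b,r): −0.05·ln0.05 = 0.1498
  cell (b,s): −0.19·ln0.19 = 0.3155
  cell (b,t): −0.25·ln0.25 = 0.3466
Sum = 1.669 nats.

1.669 nats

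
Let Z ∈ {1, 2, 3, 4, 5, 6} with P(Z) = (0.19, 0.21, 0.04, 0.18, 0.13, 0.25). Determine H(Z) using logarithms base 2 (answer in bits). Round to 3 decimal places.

H(Z) = −Σ p·log₂ p.
  −(0.19)·log₂(0.19) = 0.4552
  −(0.21)·log₂(0.21) = 0.4728
  −(0.04)·log₂(0.04) = 0.1858
  −(0.18)·log₂(0.18) = 0.4453
  −(0.13)·log₂(0.13) = 0.3826
  −(0.25)·log₂(0.25) = 0.5000
Sum: 0.4552 + 0.4728 + 0.1858 + 0.4453 + 0.3826 + 0.5000 = 2.442 bits.

2.442 bits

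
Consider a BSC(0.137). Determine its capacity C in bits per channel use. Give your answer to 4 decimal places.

Binary symmetric channel: C = 1 − h₂(ε) where h₂ is the binary entropy function.
h₂(0.137) = −0.137·log₂0.137 − 0.863·log₂0.863 = 0.5763.
C = 1 − 0.5763 = 0.4237 bits per channel use.

0.4237 bits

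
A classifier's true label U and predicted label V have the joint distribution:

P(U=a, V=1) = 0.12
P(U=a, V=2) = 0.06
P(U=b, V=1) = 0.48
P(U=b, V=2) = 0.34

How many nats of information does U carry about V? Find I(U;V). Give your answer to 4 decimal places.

Marginals: p(U) = (0.1800, 0.8200), p(V) = (0.6000, 0.4000).
I(U;V) = Σ p(x,y)·ln[p(x,y)/(p(x)p(y))].
  (a,1): 0.12·ln(1.1111) = 0.01264
  (a,2): 0.06·ln(0.8333) = -0.01094
  (b,1): 0.48·ln(0.9756) = -0.01185
  (b,2): 0.34·ln(1.0366) = 0.01222
Sum = 0.0021 nats.

0.0021 nats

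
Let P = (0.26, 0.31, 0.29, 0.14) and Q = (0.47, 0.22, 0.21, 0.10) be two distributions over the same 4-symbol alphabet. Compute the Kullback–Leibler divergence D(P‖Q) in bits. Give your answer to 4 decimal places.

D(P‖Q) = Σ p·log₂(p/q).
  0.26·log₂(0.26/0.47) = -0.22208
  0.31·log₂(0.31/0.22) = 0.15338
  0.29·log₂(0.29/0.21) = 0.13504
  0.14·log₂(0.14/0.10) = 0.06796
D(P‖Q) = 0.1343 bits.

0.1343 bits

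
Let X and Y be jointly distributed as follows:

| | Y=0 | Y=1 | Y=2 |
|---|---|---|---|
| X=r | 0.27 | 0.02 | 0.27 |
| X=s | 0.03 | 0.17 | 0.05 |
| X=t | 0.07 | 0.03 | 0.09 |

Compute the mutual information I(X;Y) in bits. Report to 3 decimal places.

0.294 bits

Marginals: p(X) = (0.5600, 0.2500, 0.1900), p(Y) = (0.3700, 0.2200, 0.4100).
I(X;Y) = H(X) + H(Y) − H(X,Y).
H(X) = 1.4237, H(Y) = 1.5387, H(X,Y) = 2.6683.
I(X;Y) = 1.4237 + 1.5387 − 2.6683 = 0.294 bits.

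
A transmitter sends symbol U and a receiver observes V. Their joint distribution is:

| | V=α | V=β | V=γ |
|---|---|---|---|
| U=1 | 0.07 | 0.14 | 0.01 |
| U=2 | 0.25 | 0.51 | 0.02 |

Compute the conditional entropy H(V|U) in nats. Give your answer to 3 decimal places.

Chain rule: H(V|U) = H(U,V) − H(U).
Marginals: p(U) = (0.2200, 0.7800), p(V) = (0.3200, 0.6500, 0.0300).
H(U,V) = 1.2757 nats; H(U) = 0.5269 nats.
H(V|U) = 1.2757 − 0.5269 = 0.749 nats.

0.749 nats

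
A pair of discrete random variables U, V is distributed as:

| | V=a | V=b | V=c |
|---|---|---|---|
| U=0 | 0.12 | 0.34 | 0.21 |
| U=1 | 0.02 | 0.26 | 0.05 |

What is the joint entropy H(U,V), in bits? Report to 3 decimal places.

2.203 bits

H(U,V) = −Σ p(x,y)·log₂ p(x,y) over all 6 cells.
  cell (0,a): −0.12·log₂0.12 = 0.3671
  cell (0,b): −0.34·log₂0.34 = 0.5292
  cell (0,c): −0.21·log₂0.21 = 0.4728
  cell (1,a): −0.02·log₂0.02 = 0.1129
  cell (1,b): −0.26·log₂0.26 = 0.5053
  cell (1,c): −0.05·log₂0.05 = 0.2161
Sum = 2.203 bits.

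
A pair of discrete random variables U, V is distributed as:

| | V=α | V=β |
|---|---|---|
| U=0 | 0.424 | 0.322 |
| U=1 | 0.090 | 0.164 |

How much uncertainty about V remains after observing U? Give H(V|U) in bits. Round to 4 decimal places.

Chain rule: H(V|U) = H(U,V) − H(U).
Marginals: p(U) = (0.7460, 0.2540), p(V) = (0.5140, 0.4860).
H(U,V) = 1.7917 bits; H(U) = 0.8176 bits.
H(V|U) = 1.7917 − 0.8176 = 0.9741 bits.

0.9741 bits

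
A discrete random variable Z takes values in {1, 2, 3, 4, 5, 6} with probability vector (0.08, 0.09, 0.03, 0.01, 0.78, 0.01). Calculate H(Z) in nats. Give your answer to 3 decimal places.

H(Z) = −Σ p·ln p.
  −(0.08)·ln(0.08) = 0.2021
  −(0.09)·ln(0.09) = 0.2167
  −(0.03)·ln(0.03) = 0.1052
  −(0.01)·ln(0.01) = 0.0461
  −(0.78)·ln(0.78) = 0.1938
  −(0.01)·ln(0.01) = 0.0461
Sum: 0.2021 + 0.2167 + 0.1052 + 0.0461 + 0.1938 + 0.0461 = 0.810 nats.

0.810 nats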